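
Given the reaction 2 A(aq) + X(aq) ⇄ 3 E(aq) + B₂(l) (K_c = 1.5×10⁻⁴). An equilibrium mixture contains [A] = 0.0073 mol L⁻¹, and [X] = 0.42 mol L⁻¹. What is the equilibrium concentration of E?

[E] = 0.0015 mol L⁻¹

(B₂ is a pure liquid — omitted from K_c.)
At equilibrium, K_c = [E]³ / ([A]²·[X]) = 1.5×10⁻⁴.
([E])³ / ((0.0073)²·(0.42)) = 1.5×10⁻⁴
[E]³ = 3.36×10⁻⁹ ⇒ [E] = 0.0015 mol L⁻¹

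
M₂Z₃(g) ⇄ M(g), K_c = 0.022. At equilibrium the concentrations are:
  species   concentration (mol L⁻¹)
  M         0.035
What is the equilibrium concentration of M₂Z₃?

At equilibrium, K_c = [M] / [M₂Z₃] = 0.022.
(0.035) / ([M₂Z₃]) = 0.022
[M₂Z₃] = 1.59 = 1.6 mol L⁻¹

[M₂Z₃] = 1.6 mol L⁻¹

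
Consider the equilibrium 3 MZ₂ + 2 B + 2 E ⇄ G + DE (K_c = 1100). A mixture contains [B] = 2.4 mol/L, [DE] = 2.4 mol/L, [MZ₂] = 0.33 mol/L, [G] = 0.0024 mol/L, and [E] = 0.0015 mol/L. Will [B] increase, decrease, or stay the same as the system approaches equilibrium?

Q_c = [G]·[DE] / ([MZ₂]³·[B]²·[E]²) = (0.0024)·(2.4) / ((0.33)³·(2.4)²·(0.0015)²) = 12000
Q_c = 12000 > K_c = 1100: net reverse reaction.
B is a reactant, so it increases.

increase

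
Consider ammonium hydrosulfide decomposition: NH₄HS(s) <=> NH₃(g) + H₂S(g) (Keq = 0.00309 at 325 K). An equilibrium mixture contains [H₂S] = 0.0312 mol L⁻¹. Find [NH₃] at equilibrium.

[NH₃] = 0.0990 mol L⁻¹

(NH₄HS is a pure solid — omitted from Keq.)
At equilibrium, Keq = [NH₃]·[H₂S] = 0.00309.
([NH₃])·(0.0312) = 0.00309
[NH₃] = 0.0990 mol L⁻¹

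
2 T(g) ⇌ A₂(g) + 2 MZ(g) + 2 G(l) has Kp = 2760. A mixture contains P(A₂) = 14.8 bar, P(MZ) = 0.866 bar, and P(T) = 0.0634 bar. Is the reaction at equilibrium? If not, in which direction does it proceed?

neither direction; the system is at equilibrium

(G is a pure liquid — omitted from Qp.)
Qp = P(A₂)·P(MZ)² / P(T)² = (14.8)·(0.866)² / (0.0634)² = 2760
Qp = 2760 = Kp, so the system is already at equilibrium.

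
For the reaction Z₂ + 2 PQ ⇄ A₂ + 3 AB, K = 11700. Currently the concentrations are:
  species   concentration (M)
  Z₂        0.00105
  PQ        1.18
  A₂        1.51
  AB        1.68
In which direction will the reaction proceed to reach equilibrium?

Q = [A₂]·[AB]³ / ([Z₂]·[PQ]²) = (1.51)·(1.68)³ / ((0.00105)·(1.18)²) = 4900
Q = 4900 < K = 11700, so the forward reaction proceeds.

in the forward direction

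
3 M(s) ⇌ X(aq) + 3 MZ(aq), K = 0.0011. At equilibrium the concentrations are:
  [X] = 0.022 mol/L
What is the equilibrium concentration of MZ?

[MZ] = 0.37 mol/L

(M is a pure solid — omitted from K.)
At equilibrium, K = [X]·[MZ]³ = 0.0011.
(0.022)·([MZ])³ = 0.0011
[MZ]³ = 0.0500 ⇒ [MZ] = 0.37 mol/L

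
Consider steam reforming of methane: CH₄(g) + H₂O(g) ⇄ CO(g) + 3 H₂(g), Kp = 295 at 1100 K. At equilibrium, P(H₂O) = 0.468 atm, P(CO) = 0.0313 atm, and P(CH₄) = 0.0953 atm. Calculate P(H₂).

P(H₂) = 7.49 atm

At equilibrium, Kp = P(CO)·P(H₂)³ / (P(CH₄)·P(H₂O)) = 295.
(0.0313)·(P(H₂))³ / ((0.0953)·(0.468)) = 295
P(H₂)³ = 420 ⇒ P(H₂) = 7.49 atm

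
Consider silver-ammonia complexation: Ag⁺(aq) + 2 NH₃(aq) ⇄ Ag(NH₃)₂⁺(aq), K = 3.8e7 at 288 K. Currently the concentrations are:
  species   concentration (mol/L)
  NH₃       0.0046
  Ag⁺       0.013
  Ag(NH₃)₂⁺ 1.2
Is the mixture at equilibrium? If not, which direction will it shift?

no; Q < K, reaction proceeds forward

Q = [Ag(NH₃)₂⁺] / ([Ag⁺]·[NH₃]²) = (1.2) / ((0.013)·(0.0046)²) = 4.4e6
Q = 4.4e6 < K = 3.8e7: net forward reaction.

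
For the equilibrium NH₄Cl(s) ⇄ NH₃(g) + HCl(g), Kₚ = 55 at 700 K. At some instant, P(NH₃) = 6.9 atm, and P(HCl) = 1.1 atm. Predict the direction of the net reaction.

in the forward direction

(NH₄Cl is a pure solid — omitted from Qₚ.)
Qₚ = P(NH₃)·P(HCl) = (6.9)·(1.1) = 7.6
Qₚ = 7.6 < Kₚ = 55, so the forward reaction proceeds.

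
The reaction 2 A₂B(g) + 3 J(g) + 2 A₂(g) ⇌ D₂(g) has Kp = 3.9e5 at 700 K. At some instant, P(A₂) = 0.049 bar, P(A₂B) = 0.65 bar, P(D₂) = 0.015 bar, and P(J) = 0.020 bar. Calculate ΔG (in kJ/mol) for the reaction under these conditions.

Qp = P(D₂) / (P(A₂B)²·P(J)³·P(A₂)²) = (0.015) / ((0.65)²·(0.020)³·(0.049)²) = 1.85e6
ΔG = RT ln(Qp/Kp) = (8.314 J mol⁻¹ K⁻¹)(700 K) × ln(1.85e6/3.9e5)
   = (5.820 kJ/mol)(1.557) = 9.06 kJ/mol
ΔG > 0, so the forward reaction is non-spontaneous (proceeds in reverse).

ΔG = 9.06 kJ/mol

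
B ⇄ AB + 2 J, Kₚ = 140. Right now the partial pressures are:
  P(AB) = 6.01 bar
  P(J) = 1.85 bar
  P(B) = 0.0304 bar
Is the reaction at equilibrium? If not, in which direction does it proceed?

to the left

Qₚ = P(AB)·P(J)² / P(B) = (6.01)·(1.85)² / (0.0304) = 677
Qₚ = 677 > Kₚ = 140, so the reverse reaction proceeds.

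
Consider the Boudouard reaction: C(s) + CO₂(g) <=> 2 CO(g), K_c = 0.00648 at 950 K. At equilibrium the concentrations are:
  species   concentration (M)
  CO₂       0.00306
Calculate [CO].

(C is a pure solid — omitted from K_c.)
At equilibrium, K_c = [CO]² / [CO₂] = 0.00648.
([CO])² / (0.00306) = 0.00648
[CO]² = 1.98×10⁻⁵ ⇒ [CO] = 0.00445 M

[CO] = 0.00445 M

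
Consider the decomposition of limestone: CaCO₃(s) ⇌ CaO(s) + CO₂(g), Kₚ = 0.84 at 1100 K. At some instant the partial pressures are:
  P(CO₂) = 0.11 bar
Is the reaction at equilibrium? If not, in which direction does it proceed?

in the forward direction

(CaCO₃, CaO are pure solids — omitted from Qₚ.)
Qₚ = P(CO₂) = 0.11
Qₚ = 0.11 < Kₚ = 0.84, so the forward reaction proceeds.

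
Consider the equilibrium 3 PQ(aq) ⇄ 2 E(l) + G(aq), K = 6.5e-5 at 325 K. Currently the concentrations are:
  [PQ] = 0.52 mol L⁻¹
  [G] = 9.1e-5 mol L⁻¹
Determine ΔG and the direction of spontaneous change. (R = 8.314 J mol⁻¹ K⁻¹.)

ΔG = 6.21 kJ/mol; the forward reaction is non-spontaneous

(E is a pure liquid — omitted from Q.)
Q = [G] / [PQ]³ = (9.1e-5) / (0.52)³ = 6.47e-4
ΔG = RT ln(Q/K) = (8.314 J mol⁻¹ K⁻¹)(325 K) × ln(6.47e-4/6.5e-5)
   = (2.702 kJ/mol)(2.298) = 6.21 kJ/mol
ΔG > 0, so the forward reaction is non-spontaneous (proceeds in reverse).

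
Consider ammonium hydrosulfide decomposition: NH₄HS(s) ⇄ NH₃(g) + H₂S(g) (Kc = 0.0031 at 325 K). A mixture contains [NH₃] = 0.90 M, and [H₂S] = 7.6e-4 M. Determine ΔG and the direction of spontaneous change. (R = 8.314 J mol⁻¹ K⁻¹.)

ΔG = -4.08 kJ/mol; the forward reaction is spontaneous

(NH₄HS is a pure solid — omitted from Qc.)
Qc = [NH₃]·[H₂S] = (0.90)·(7.6e-4) = 6.84e-4
ΔG = RT ln(Qc/Kc) = (8.314 J mol⁻¹ K⁻¹)(325 K) × ln(6.84e-4/0.0031)
   = (2.702 kJ/mol)(-1.511) = -4.08 kJ/mol
ΔG < 0, so the forward reaction is spontaneous (proceeds forward).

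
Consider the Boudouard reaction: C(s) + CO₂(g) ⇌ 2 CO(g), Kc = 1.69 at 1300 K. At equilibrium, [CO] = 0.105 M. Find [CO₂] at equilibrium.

(C is a pure solid — omitted from Kc.)
At equilibrium, Kc = [CO]² / [CO₂] = 1.69.
(0.105)² / ([CO₂]) = 1.69
[CO₂] = 0.00652 M

[CO₂] = 0.00652 M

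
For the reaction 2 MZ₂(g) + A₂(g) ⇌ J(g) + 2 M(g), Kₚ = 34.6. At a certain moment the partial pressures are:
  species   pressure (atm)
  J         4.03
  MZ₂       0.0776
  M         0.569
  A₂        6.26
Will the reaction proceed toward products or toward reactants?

neither direction; the system is at equilibrium

Qₚ = P(J)·P(M)² / (P(MZ₂)²·P(A₂)) = (4.03)·(0.569)² / ((0.0776)²·(6.26)) = 34.6
Qₚ = 34.6 = Kₚ, so the system is already at equilibrium.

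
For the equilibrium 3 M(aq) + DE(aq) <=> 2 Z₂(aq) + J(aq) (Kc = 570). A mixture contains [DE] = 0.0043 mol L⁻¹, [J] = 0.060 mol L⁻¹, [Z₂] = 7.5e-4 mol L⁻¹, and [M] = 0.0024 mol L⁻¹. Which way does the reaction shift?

no net change (already at equilibrium)

Qc = [Z₂]²·[J] / ([M]³·[DE]) = (7.5e-4)²·(0.060) / ((0.0024)³·(0.0043)) = 570
Qc = 570 = Kc, so the system is already at equilibrium.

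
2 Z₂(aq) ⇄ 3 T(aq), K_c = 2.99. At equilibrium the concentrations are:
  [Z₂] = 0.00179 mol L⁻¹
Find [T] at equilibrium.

At equilibrium, K_c = [T]³ / [Z₂]² = 2.99.
([T])³ / (0.00179)² = 2.99
[T]³ = 9.58e-6 ⇒ [T] = 0.0212 mol L⁻¹

[T] = 0.0212 mol L⁻¹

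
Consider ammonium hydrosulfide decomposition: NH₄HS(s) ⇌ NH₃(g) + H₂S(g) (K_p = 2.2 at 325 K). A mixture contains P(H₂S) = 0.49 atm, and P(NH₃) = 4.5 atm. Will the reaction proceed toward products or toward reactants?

(NH₄HS is a pure solid — omitted from Q_p.)
Q_p = P(NH₃)·P(H₂S) = (4.5)·(0.49) = 2.2
Q_p = 2.2 = K_p, so the system is already at equilibrium.

at equilibrium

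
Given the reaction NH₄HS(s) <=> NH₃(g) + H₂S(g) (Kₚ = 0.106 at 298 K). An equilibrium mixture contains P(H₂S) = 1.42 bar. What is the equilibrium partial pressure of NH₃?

(NH₄HS is a pure solid — omitted from Kₚ.)
At equilibrium, Kₚ = P(NH₃)·P(H₂S) = 0.106.
(P(NH₃))·(1.42) = 0.106
P(NH₃) = 0.0746 bar

P(NH₃) = 0.0746 bar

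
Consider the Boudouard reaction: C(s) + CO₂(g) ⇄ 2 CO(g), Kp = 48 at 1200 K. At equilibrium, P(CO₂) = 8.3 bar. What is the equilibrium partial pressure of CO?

P(CO) = 20 bar

(C is a pure solid — omitted from Kp.)
At equilibrium, Kp = P(CO)² / P(CO₂) = 48.
(P(CO))² / (8.3) = 48
P(CO)² = 398 ⇒ P(CO) = 20 bar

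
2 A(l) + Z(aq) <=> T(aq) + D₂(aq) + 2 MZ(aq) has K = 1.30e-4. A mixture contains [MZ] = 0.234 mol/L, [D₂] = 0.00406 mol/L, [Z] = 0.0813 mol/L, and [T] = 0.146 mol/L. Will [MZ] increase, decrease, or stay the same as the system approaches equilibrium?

(A is a pure liquid — omitted from Q.)
Q = [T]·[D₂]·[MZ]² / [Z] = (0.146)·(0.00406)·(0.234)² / (0.0813) = 3.99e-4
Q = 3.99e-4 > K = 1.30e-4: net reverse reaction.
MZ is a product, so it decreases.

decrease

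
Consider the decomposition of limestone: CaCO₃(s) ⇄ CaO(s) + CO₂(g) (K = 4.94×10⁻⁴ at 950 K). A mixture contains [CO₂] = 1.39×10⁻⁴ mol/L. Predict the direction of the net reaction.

to the right

(CaCO₃, CaO are pure solids — omitted from Q.)
Q = [CO₂] = 1.39×10⁻⁴
Q = 1.39×10⁻⁴ < K = 4.94×10⁻⁴, so the forward reaction proceeds.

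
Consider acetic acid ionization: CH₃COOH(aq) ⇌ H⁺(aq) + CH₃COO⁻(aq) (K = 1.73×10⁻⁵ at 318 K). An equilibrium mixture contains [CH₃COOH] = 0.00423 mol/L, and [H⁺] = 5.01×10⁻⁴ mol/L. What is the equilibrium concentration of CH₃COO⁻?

At equilibrium, K = [H⁺]·[CH₃COO⁻] / [CH₃COOH] = 1.73×10⁻⁵.
(5.01×10⁻⁴)·([CH₃COO⁻]) / (0.00423) = 1.73×10⁻⁵
[CH₃COO⁻] = 1.46×10⁻⁴ mol/L

[CH₃COO⁻] = 1.46×10⁻⁴ mol/L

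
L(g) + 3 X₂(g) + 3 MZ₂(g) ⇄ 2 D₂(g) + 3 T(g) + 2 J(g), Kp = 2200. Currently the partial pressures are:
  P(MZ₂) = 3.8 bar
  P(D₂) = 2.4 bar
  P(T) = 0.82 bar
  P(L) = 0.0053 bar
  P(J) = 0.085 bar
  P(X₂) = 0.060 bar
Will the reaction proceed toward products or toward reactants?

Qp = P(D₂)²·P(T)³·P(J)² / (P(L)·P(X₂)³·P(MZ₂)³) = (2.4)²·(0.82)³·(0.085)² / ((0.0053)·(0.060)³·(3.8)³) = 370
Qp = 370 < Kp = 2200, so the forward reaction proceeds.

forward (toward products)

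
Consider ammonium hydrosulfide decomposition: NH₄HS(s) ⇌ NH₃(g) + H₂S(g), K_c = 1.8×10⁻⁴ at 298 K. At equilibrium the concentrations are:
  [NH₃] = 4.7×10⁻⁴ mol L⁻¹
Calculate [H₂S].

(NH₄HS is a pure solid — omitted from K_c.)
At equilibrium, K_c = [NH₃]·[H₂S] = 1.8×10⁻⁴.
(4.7×10⁻⁴)·([H₂S]) = 1.8×10⁻⁴
[H₂S] = 0.383 = 0.38 mol L⁻¹

[H₂S] = 0.38 mol L⁻¹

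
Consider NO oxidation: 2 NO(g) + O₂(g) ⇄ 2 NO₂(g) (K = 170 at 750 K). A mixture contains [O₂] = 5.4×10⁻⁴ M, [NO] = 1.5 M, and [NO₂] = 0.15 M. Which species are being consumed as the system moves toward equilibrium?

Q = [NO₂]² / ([NO]²·[O₂]) = (0.15)² / ((1.5)²·(5.4×10⁻⁴)) = 19
Q = 19 < K = 170: net forward reaction.

NO, O₂ (reactants)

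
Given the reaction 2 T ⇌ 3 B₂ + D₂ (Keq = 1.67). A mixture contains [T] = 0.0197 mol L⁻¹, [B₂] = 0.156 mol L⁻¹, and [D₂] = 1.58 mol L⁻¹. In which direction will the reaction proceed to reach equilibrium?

Q = [B₂]³·[D₂] / [T]² = (0.156)³·(1.58) / (0.0197)² = 15.5
Q = 15.5 > Keq = 1.67, so the reverse reaction proceeds.

reverse (toward reactants)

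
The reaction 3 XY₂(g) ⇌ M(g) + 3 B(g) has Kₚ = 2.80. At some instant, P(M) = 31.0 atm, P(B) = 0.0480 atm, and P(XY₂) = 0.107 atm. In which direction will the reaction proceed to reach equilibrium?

Qₚ = P(M)·P(B)³ / P(XY₂)³ = (31.0)·(0.0480)³ / (0.107)³ = 2.80
Qₚ = 2.80 = Kₚ, so the system is already at equilibrium.

at equilibrium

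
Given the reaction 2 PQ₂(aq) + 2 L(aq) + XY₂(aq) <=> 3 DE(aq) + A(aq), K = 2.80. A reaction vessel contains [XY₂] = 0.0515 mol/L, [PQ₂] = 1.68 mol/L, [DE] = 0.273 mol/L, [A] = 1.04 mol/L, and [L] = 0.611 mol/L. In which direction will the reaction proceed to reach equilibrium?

forward (toward products)

Q = [DE]³·[A] / ([PQ₂]²·[L]²·[XY₂]) = (0.273)³·(1.04) / ((1.68)²·(0.611)²·(0.0515)) = 0.390
Q = 0.390 < K = 2.80, so the forward reaction proceeds.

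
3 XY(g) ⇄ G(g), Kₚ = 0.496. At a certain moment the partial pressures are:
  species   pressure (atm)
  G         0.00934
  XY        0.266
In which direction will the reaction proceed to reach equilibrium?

Qₚ = P(G) / P(XY)³ = (0.00934) / (0.266)³ = 0.496
Qₚ = 0.496 = Kₚ, so the system is already at equilibrium.

no net change (already at equilibrium)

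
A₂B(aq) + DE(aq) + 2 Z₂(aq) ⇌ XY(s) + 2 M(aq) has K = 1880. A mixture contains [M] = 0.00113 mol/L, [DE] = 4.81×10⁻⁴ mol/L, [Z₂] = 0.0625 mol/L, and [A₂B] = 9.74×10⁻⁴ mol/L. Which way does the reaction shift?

forward (toward products)

(XY is a pure solid — omitted from Q.)
Q = [M]² / ([A₂B]·[DE]·[Z₂]²) = (0.00113)² / ((9.74×10⁻⁴)·(4.81×10⁻⁴)·(0.0625)²) = 698
Q = 698 < K = 1880, so the forward reaction proceeds.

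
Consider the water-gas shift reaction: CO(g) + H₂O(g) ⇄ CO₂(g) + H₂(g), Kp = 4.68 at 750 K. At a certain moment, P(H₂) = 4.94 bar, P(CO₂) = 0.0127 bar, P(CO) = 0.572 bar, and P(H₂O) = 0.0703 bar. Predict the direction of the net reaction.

Qp = P(CO₂)·P(H₂) / (P(CO)·P(H₂O)) = (0.0127)·(4.94) / ((0.572)·(0.0703)) = 1.56
Qp = 1.56 < Kp = 4.68, so the forward reaction proceeds.

in the forward direction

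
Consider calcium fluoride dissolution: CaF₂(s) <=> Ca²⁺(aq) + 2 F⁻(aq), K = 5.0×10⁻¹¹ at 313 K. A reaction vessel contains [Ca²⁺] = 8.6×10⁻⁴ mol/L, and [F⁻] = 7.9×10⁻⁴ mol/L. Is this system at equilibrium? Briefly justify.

(CaF₂ is a pure solid — omitted from Q.)
Q = [Ca²⁺]·[F⁻]² = (8.6×10⁻⁴)·(7.9×10⁻⁴)² = 5.4×10⁻¹⁰
Q = 5.4×10⁻¹⁰ > K = 5.0×10⁻¹¹: net reverse reaction.

no; Q > K, reaction proceeds in reverse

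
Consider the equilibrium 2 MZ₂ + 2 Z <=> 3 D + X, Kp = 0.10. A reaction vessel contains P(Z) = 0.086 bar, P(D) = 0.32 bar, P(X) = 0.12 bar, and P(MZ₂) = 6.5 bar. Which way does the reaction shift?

forward (toward products)

Qp = P(D)³·P(X) / (P(MZ₂)²·P(Z)²) = (0.32)³·(0.12) / ((6.5)²·(0.086)²) = 0.013
Qp = 0.013 < Kp = 0.10, so the forward reaction proceeds.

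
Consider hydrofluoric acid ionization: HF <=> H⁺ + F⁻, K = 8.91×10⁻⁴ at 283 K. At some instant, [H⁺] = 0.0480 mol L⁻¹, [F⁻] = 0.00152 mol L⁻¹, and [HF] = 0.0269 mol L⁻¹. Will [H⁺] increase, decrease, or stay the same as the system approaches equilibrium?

decrease

Q = [H⁺]·[F⁻] / [HF] = (0.0480)·(0.00152) / (0.0269) = 0.00271
Q = 0.00271 > K = 8.91×10⁻⁴: net reverse reaction.
H⁺ is a product, so it decreases.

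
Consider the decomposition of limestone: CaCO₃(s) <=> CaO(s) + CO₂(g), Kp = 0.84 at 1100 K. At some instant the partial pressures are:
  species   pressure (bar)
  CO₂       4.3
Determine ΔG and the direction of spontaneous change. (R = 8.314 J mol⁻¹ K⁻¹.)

(CaCO₃, CaO are pure solids — omitted from Qp.)
Qp = P(CO₂) = 4.30
ΔG = RT ln(Qp/Kp) = (8.314 J mol⁻¹ K⁻¹)(1100 K) × ln(4.30/0.84)
   = (9.145 kJ/mol)(1.633) = 14.9 kJ/mol
ΔG > 0, so the forward reaction is non-spontaneous (proceeds in reverse).

ΔG = 14.9 kJ/mol; the forward reaction is non-spontaneous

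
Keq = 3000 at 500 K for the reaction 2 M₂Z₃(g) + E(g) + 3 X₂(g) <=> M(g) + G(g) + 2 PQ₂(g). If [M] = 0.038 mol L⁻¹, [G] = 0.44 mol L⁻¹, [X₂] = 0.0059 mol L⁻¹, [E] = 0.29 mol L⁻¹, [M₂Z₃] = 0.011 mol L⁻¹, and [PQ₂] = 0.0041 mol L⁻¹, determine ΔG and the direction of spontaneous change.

Q = [M]·[G]·[PQ₂]² / ([M₂Z₃]²·[E]·[X₂]³) = (0.038)·(0.44)·(0.0041)² / ((0.011)²·(0.29)·(0.0059)³) = 39000
ΔG = RT ln(Q/Keq) = (8.314 J mol⁻¹ K⁻¹)(500 K) × ln(39000/3000)
   = (4.157 kJ/mol)(2.565) = 10.7 kJ/mol
ΔG > 0, so the forward reaction is non-spontaneous (proceeds in reverse).

ΔG = 10.7 kJ/mol; the forward reaction is non-spontaneous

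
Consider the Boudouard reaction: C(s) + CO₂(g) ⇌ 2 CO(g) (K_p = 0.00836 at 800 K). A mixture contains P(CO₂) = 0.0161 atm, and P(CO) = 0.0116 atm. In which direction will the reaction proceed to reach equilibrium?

neither direction; the system is at equilibrium

(C is a pure solid — omitted from Q_p.)
Q_p = P(CO)² / P(CO₂) = (0.0116)² / (0.0161) = 0.00836
Q_p = 0.00836 = K_p, so the system is already at equilibrium.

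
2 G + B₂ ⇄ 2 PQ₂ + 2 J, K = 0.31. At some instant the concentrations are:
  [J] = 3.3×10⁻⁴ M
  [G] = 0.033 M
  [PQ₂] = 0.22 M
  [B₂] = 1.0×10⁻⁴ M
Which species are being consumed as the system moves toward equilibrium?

Q = [PQ₂]²·[J]² / ([G]²·[B₂]) = (0.22)²·(3.3×10⁻⁴)² / ((0.033)²·(1.0×10⁻⁴)) = 0.048
Q = 0.048 < K = 0.31: net forward reaction.

G, B₂ (reactants)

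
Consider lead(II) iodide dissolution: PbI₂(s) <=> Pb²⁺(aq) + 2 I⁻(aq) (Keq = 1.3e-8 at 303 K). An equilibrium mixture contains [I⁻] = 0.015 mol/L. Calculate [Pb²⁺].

(PbI₂ is a pure solid — omitted from Keq.)
At equilibrium, Keq = [Pb²⁺]·[I⁻]² = 1.3e-8.
([Pb²⁺])·(0.015)² = 1.3e-8
[Pb²⁺] = 5.78e-5 = 5.8e-5 mol/L

[Pb²⁺] = 5.8e-5 mol/L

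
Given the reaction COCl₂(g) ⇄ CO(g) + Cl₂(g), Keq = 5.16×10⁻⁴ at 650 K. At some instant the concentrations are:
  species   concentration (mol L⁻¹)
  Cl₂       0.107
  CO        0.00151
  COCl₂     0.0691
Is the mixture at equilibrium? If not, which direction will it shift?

Q = [CO]·[Cl₂] / [COCl₂] = (0.00151)·(0.107) / (0.0691) = 0.00234
Q = 0.00234 > Keq = 5.16×10⁻⁴: net reverse reaction.

no; Q > K, reaction proceeds in reverse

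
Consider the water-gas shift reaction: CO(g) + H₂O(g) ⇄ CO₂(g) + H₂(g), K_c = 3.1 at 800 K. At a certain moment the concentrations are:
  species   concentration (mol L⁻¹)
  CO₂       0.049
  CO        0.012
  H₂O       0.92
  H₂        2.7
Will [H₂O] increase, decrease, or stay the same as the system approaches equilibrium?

increase

Q_c = [CO₂]·[H₂] / ([CO]·[H₂O]) = (0.049)·(2.7) / ((0.012)·(0.92)) = 12
Q_c = 12 > K_c = 3.1: net reverse reaction.
H₂O is a reactant, so it increases.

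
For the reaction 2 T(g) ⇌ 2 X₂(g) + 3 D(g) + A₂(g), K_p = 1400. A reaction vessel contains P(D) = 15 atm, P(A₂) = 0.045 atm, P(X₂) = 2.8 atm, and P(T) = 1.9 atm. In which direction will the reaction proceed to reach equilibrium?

Q_p = P(X₂)²·P(D)³·P(A₂) / P(T)² = (2.8)²·(15)³·(0.045) / (1.9)² = 330
Q_p = 330 < K_p = 1400, so the forward reaction proceeds.

in the forward direction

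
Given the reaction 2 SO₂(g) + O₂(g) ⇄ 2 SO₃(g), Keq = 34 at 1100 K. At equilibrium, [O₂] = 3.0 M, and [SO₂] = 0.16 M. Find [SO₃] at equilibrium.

[SO₃] = 1.6 M

At equilibrium, Keq = [SO₃]² / ([SO₂]²·[O₂]) = 34.
([SO₃])² / ((0.16)²·(3.0)) = 34
[SO₃]² = 2.61 ⇒ [SO₃] = 1.6 M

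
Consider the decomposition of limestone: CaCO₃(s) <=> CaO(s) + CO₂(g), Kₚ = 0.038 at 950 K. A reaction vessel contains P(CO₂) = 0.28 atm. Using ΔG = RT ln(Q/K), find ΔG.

(CaCO₃, CaO are pure solids — omitted from Qₚ.)
Qₚ = P(CO₂) = 0.280
ΔG = RT ln(Qₚ/Kₚ) = (8.314 J mol⁻¹ K⁻¹)(950 K) × ln(0.280/0.038)
   = (7.898 kJ/mol)(1.997) = 15.8 kJ/mol
ΔG > 0, so the forward reaction is non-spontaneous (proceeds in reverse).

ΔG = 15.8 kJ/mol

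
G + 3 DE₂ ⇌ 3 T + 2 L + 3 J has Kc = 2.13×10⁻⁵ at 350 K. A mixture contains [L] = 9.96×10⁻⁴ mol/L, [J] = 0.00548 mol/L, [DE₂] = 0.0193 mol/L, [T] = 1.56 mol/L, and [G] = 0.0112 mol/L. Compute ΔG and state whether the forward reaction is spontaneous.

Qc = [T]³·[L]²·[J]³ / ([G]·[DE₂]³) = (1.56)³·(9.96×10⁻⁴)²·(0.00548)³ / ((0.0112)·(0.0193)³) = 7.70×10⁻⁶
ΔG = RT ln(Qc/Kc) = (8.314 J mol⁻¹ K⁻¹)(350 K) × ln(7.70×10⁻⁶/2.13×10⁻⁵)
   = (2.910 kJ/mol)(-1.017) = -2.96 kJ/mol
ΔG < 0, so the forward reaction is spontaneous (proceeds forward).

ΔG = -2.96 kJ/mol; the forward reaction is spontaneous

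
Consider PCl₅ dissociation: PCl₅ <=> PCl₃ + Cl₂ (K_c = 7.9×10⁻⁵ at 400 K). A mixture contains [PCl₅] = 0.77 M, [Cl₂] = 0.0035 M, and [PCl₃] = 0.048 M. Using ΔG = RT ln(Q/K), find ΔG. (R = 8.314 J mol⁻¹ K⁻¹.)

ΔG = 3.38 kJ/mol

Q_c = [PCl₃]·[Cl₂] / [PCl₅] = (0.048)·(0.0035) / (0.77) = 2.18×10⁻⁴
ΔG = RT ln(Q_c/K_c) = (8.314 J mol⁻¹ K⁻¹)(400 K) × ln(2.18×10⁻⁴/7.9×10⁻⁵)
   = (3.326 kJ/mol)(1.015) = 3.38 kJ/mol
ΔG > 0, so the forward reaction is non-spontaneous (proceeds in reverse).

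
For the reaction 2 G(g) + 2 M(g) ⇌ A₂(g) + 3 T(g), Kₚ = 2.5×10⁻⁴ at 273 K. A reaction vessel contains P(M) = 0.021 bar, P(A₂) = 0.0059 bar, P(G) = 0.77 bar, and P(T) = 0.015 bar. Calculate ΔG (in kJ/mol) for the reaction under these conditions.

ΔG = -2.70 kJ/mol

Qₚ = P(A₂)·P(T)³ / (P(G)²·P(M)²) = (0.0059)·(0.015)³ / ((0.77)²·(0.021)²) = 7.62×10⁻⁵
ΔG = RT ln(Qₚ/Kₚ) = (8.314 J mol⁻¹ K⁻¹)(273 K) × ln(7.62×10⁻⁵/2.5×10⁻⁴)
   = (2.270 kJ/mol)(-1.188) = -2.70 kJ/mol
ΔG < 0, so the forward reaction is spontaneous (proceeds forward).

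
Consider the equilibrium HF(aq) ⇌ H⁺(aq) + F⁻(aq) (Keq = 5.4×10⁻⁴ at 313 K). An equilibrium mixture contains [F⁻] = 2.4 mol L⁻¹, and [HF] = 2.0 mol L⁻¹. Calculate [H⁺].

[H⁺] = 4.5×10⁻⁴ mol L⁻¹

At equilibrium, Keq = [H⁺]·[F⁻] / [HF] = 5.4×10⁻⁴.
([H⁺])·(2.4) / (2.0) = 5.4×10⁻⁴
[H⁺] = 4.50×10⁻⁴ = 4.5×10⁻⁴ mol L⁻¹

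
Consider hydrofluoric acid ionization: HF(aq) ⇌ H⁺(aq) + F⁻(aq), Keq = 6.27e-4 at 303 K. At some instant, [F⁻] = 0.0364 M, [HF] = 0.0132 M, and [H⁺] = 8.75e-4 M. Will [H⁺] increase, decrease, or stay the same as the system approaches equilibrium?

decrease

Q = [H⁺]·[F⁻] / [HF] = (8.75e-4)·(0.0364) / (0.0132) = 0.00241
Q = 0.00241 > Keq = 6.27e-4: net reverse reaction.
H⁺ is a product, so it decreases.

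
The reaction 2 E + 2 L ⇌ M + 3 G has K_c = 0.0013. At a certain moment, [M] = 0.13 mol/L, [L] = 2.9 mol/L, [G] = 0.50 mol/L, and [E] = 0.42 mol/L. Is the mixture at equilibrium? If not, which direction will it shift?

Q_c = [M]·[G]³ / ([E]²·[L]²) = (0.13)·(0.50)³ / ((0.42)²·(2.9)²) = 0.011
Q_c = 0.011 > K_c = 0.0013: net reverse reaction.

no; Q > K, reaction proceeds in reverse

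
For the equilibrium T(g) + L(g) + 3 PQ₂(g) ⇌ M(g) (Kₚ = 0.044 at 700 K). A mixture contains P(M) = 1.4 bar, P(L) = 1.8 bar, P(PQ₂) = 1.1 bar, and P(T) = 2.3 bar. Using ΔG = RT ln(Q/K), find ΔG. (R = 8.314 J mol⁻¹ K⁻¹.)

Qₚ = P(M) / (P(T)·P(L)·P(PQ₂)³) = (1.4) / ((2.3)·(1.8)·(1.1)³) = 0.254
ΔG = RT ln(Qₚ/Kₚ) = (8.314 J mol⁻¹ K⁻¹)(700 K) × ln(0.254/0.044)
   = (5.820 kJ/mol)(1.753) = 10.2 kJ/mol
ΔG > 0, so the forward reaction is non-spontaneous (proceeds in reverse).

ΔG = 10.2 kJ/mol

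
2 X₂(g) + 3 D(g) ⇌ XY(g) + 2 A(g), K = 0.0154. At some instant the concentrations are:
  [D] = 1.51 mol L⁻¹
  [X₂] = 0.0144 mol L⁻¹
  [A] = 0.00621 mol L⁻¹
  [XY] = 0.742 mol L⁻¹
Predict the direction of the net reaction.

to the left

Q = [XY]·[A]² / ([X₂]²·[D]³) = (0.742)·(0.00621)² / ((0.0144)²·(1.51)³) = 0.0401
Q = 0.0401 > K = 0.0154, so the reverse reaction proceeds.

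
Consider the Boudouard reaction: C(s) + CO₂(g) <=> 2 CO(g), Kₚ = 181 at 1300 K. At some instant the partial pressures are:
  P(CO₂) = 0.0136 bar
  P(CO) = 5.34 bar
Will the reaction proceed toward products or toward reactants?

in the reverse direction

(C is a pure solid — omitted from Qₚ.)
Qₚ = P(CO)² / P(CO₂) = (5.34)² / (0.0136) = 2100
Qₚ = 2100 > Kₚ = 181, so the reverse reaction proceeds.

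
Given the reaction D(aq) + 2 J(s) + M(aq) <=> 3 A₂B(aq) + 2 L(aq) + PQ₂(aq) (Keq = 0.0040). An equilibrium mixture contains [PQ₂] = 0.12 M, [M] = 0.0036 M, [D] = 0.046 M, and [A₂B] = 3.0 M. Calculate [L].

[L] = 4.5×10⁻⁴ M

(J is a pure solid — omitted from Keq.)
At equilibrium, Keq = [A₂B]³·[L]²·[PQ₂] / ([D]·[M]) = 0.0040.
(3.0)³·([L])²·(0.12) / ((0.046)·(0.0036)) = 0.0040
[L]² = 2.04×10⁻⁷ ⇒ [L] = 4.5×10⁻⁴ M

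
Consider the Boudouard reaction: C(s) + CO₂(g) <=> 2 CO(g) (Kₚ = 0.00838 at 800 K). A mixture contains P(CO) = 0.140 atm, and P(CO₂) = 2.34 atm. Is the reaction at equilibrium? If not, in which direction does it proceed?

(C is a pure solid — omitted from Qₚ.)
Qₚ = P(CO)² / P(CO₂) = (0.140)² / (2.34) = 0.00838
Qₚ = 0.00838 = Kₚ, so the system is already at equilibrium.

at equilibrium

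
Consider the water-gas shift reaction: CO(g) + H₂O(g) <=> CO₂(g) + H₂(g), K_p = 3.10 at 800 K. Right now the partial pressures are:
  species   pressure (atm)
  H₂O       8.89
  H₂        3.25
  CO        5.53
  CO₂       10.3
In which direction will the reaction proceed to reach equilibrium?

Q_p = P(CO₂)·P(H₂) / (P(CO)·P(H₂O)) = (10.3)·(3.25) / ((5.53)·(8.89)) = 0.681
Q_p = 0.681 < K_p = 3.10, so the forward reaction proceeds.

forward (toward products)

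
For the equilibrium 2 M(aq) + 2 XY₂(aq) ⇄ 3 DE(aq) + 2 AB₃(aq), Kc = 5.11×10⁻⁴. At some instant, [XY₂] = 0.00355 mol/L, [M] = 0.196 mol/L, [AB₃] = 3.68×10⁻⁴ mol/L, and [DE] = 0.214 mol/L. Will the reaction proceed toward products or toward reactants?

reverse (toward reactants)

Qc = [DE]³·[AB₃]² / ([M]²·[XY₂]²) = (0.214)³·(3.68×10⁻⁴)² / ((0.196)²·(0.00355)²) = 0.00274
Qc = 0.00274 > Kc = 5.11×10⁻⁴, so the reverse reaction proceeds.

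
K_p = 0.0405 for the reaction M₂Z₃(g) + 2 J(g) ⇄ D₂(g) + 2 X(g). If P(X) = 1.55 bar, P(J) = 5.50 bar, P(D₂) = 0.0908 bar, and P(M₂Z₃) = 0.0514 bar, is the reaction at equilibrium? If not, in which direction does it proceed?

Q_p = P(D₂)·P(X)² / (P(M₂Z₃)·P(J)²) = (0.0908)·(1.55)² / ((0.0514)·(5.50)²) = 0.140
Q_p = 0.140 > K_p = 0.0405, so the reverse reaction proceeds.

toward reactants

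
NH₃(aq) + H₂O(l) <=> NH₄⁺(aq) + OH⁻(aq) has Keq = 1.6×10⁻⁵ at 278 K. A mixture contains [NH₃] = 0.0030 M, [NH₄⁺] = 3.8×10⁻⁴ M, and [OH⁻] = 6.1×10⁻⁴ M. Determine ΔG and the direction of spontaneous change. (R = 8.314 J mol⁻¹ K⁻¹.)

ΔG = 3.64 kJ/mol; the forward reaction is non-spontaneous

(H₂O is a pure liquid — omitted from Q.)
Q = [NH₄⁺]·[OH⁻] / [NH₃] = (3.8×10⁻⁴)·(6.1×10⁻⁴) / (0.0030) = 7.73×10⁻⁵
ΔG = RT ln(Q/Keq) = (8.314 J mol⁻¹ K⁻¹)(278 K) × ln(7.73×10⁻⁵/1.6×10⁻⁵)
   = (2.311 kJ/mol)(1.575) = 3.64 kJ/mol
ΔG > 0, so the forward reaction is non-spontaneous (proceeds in reverse).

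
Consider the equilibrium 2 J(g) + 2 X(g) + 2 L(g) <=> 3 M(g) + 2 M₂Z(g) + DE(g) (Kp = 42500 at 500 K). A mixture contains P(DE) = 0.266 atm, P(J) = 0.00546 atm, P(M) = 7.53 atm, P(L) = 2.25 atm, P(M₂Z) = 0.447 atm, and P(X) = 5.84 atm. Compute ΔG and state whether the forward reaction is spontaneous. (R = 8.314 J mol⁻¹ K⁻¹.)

Qp = P(M)³·P(M₂Z)²·P(DE) / (P(J)²·P(X)²·P(L)²) = (7.53)³·(0.447)²·(0.266) / ((0.00546)²·(5.84)²·(2.25)²) = 4410
ΔG = RT ln(Qp/Kp) = (8.314 J mol⁻¹ K⁻¹)(500 K) × ln(4410/42500)
   = (4.157 kJ/mol)(-2.266) = -9.42 kJ/mol
ΔG < 0, so the forward reaction is spontaneous (proceeds forward).

ΔG = -9.42 kJ/mol; the forward reaction is spontaneous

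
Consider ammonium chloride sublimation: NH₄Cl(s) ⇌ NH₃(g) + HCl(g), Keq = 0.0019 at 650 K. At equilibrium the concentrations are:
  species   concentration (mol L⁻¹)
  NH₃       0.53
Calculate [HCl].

[HCl] = 0.0036 mol L⁻¹

(NH₄Cl is a pure solid — omitted from Keq.)
At equilibrium, Keq = [NH₃]·[HCl] = 0.0019.
(0.53)·([HCl]) = 0.0019
[HCl] = 0.00358 = 0.0036 mol L⁻¹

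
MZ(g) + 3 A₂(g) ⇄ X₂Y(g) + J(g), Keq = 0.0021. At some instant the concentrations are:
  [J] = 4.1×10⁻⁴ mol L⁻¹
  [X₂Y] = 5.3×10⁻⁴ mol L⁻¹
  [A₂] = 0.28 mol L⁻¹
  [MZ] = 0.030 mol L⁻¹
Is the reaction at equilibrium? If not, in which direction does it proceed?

Q = [X₂Y]·[J] / ([MZ]·[A₂]³) = (5.3×10⁻⁴)·(4.1×10⁻⁴) / ((0.030)·(0.28)³) = 3.3×10⁻⁴
Q = 3.3×10⁻⁴ < Keq = 0.0021, so the forward reaction proceeds.

forward (toward products)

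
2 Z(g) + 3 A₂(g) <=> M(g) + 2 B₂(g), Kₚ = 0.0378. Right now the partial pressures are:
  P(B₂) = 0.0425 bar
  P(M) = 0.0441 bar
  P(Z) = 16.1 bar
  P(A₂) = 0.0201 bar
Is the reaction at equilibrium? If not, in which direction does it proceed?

Qₚ = P(M)·P(B₂)² / (P(Z)²·P(A₂)³) = (0.0441)·(0.0425)² / ((16.1)²·(0.0201)³) = 0.0378
Qₚ = 0.0378 = Kₚ, so the system is already at equilibrium.

neither direction; the system is at equilibrium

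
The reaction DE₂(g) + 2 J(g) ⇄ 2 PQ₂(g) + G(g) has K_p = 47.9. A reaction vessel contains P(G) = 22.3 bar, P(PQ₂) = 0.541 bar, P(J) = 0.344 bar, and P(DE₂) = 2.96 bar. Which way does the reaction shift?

Q_p = P(PQ₂)²·P(G) / (P(DE₂)·P(J)²) = (0.541)²·(22.3) / ((2.96)·(0.344)²) = 18.6
Q_p = 18.6 < K_p = 47.9, so the forward reaction proceeds.

to the right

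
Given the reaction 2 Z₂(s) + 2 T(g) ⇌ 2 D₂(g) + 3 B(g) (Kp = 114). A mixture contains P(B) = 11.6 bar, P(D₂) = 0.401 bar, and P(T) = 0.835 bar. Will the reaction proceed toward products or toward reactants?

to the left

(Z₂ is a pure solid — omitted from Qp.)
Qp = P(D₂)²·P(B)³ / P(T)² = (0.401)²·(11.6)³ / (0.835)² = 360
Qp = 360 > Kp = 114, so the reverse reaction proceeds.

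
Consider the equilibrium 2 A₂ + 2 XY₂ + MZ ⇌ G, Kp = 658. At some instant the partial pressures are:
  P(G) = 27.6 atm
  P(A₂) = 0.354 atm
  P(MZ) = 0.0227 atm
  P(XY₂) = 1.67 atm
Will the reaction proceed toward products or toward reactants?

to the left

Qp = P(G) / (P(A₂)²·P(XY₂)²·P(MZ)) = (27.6) / ((0.354)²·(1.67)²·(0.0227)) = 3480
Qp = 3480 > Kp = 658, so the reverse reaction proceeds.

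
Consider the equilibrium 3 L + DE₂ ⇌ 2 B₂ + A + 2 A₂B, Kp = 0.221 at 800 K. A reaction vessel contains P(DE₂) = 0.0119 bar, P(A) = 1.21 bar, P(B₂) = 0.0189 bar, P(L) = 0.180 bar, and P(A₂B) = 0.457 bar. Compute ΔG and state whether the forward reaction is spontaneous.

Qp = P(B₂)²·P(A)·P(A₂B)² / (P(L)³·P(DE₂)) = (0.0189)²·(1.21)·(0.457)² / ((0.180)³·(0.0119)) = 1.30
ΔG = RT ln(Qp/Kp) = (8.314 J mol⁻¹ K⁻¹)(800 K) × ln(1.30/0.221)
   = (6.651 kJ/mol)(1.772) = 11.8 kJ/mol
ΔG > 0, so the forward reaction is non-spontaneous (proceeds in reverse).

ΔG = 11.8 kJ/mol; the forward reaction is non-spontaneous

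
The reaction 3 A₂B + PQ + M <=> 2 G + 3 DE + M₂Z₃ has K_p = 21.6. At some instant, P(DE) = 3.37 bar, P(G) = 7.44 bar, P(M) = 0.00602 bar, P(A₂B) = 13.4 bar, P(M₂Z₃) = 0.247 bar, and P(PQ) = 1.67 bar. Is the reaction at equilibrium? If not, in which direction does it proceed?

neither direction; the system is at equilibrium

Q_p = P(G)²·P(DE)³·P(M₂Z₃) / (P(A₂B)³·P(PQ)·P(M)) = (7.44)²·(3.37)³·(0.247) / ((13.4)³·(1.67)·(0.00602)) = 21.6
Q_p = 21.6 = K_p, so the system is already at equilibrium.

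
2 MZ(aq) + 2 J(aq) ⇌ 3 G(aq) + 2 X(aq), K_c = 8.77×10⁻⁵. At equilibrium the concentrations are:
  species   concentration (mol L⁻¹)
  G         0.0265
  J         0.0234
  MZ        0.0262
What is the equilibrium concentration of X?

[X] = 0.00133 mol L⁻¹

At equilibrium, K_c = [G]³·[X]² / ([MZ]²·[J]²) = 8.77×10⁻⁵.
(0.0265)³·([X])² / ((0.0262)²·(0.0234)²) = 8.77×10⁻⁵
[X]² = 1.77×10⁻⁶ ⇒ [X] = 0.00133 mol L⁻¹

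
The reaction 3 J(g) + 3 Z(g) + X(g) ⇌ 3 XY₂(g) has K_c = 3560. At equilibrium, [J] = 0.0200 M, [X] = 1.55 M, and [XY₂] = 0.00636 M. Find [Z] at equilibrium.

[Z] = 0.0180 M

At equilibrium, K_c = [XY₂]³ / ([J]³·[Z]³·[X]) = 3560.
(0.00636)³ / ((0.0200)³·([Z])³·(1.55)) = 3560
[Z]³ = 5.83e-6 ⇒ [Z] = 0.0180 M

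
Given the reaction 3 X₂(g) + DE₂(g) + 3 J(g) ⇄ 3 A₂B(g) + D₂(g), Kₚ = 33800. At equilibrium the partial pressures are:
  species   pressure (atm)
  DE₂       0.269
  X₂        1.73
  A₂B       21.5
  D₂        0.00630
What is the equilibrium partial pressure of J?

At equilibrium, Kₚ = P(A₂B)³·P(D₂) / (P(X₂)³·P(DE₂)·P(J)³) = 33800.
(21.5)³·(0.00630) / ((1.73)³·(0.269)·(P(J))³) = 33800
P(J)³ = 0.00133 ⇒ P(J) = 0.110 atm

P(J) = 0.110 atm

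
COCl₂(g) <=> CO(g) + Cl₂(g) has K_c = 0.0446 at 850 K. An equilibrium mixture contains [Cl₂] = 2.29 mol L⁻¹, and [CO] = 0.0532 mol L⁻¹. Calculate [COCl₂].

At equilibrium, K_c = [CO]·[Cl₂] / [COCl₂] = 0.0446.
(0.0532)·(2.29) / ([COCl₂]) = 0.0446
[COCl₂] = 2.73 mol L⁻¹

[COCl₂] = 2.73 mol L⁻¹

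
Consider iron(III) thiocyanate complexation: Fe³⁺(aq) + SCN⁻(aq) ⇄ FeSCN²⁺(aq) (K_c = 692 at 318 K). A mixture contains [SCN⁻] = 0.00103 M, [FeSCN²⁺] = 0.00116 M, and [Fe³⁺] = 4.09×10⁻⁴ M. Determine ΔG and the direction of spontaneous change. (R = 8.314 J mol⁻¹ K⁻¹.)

Q_c = [FeSCN²⁺] / ([Fe³⁺]·[SCN⁻]) = (0.00116) / ((4.09×10⁻⁴)·(0.00103)) = 2750
ΔG = RT ln(Q_c/K_c) = (8.314 J mol⁻¹ K⁻¹)(318 K) × ln(2750/692)
   = (2.644 kJ/mol)(1.380) = 3.65 kJ/mol
ΔG > 0, so the forward reaction is non-spontaneous (proceeds in reverse).

ΔG = 3.65 kJ/mol; the forward reaction is non-spontaneous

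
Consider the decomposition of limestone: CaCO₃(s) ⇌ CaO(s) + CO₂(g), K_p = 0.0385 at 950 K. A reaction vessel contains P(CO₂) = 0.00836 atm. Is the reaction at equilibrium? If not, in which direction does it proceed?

to the right

(CaCO₃, CaO are pure solids — omitted from Q_p.)
Q_p = P(CO₂) = 0.00836
Q_p = 0.00836 < K_p = 0.0385, so the forward reaction proceeds.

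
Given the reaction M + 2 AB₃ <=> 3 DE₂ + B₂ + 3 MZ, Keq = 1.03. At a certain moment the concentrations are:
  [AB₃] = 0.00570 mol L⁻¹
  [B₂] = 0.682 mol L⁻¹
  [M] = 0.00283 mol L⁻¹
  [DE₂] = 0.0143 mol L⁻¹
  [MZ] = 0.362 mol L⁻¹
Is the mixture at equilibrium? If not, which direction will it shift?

Q = [DE₂]³·[B₂]·[MZ]³ / ([M]·[AB₃]²) = (0.0143)³·(0.682)·(0.362)³ / ((0.00283)·(0.00570)²) = 1.03
Q = 1.03 = Keq; the system is at equilibrium.

yes, at equilibrium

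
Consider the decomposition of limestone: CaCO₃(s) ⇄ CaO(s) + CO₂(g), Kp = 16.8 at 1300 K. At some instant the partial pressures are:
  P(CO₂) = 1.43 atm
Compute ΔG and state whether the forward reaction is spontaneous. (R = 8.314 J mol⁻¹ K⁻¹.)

ΔG = -26.6 kJ/mol; the forward reaction is spontaneous

(CaCO₃, CaO are pure solids — omitted from Qp.)
Qp = P(CO₂) = 1.43
ΔG = RT ln(Qp/Kp) = (8.314 J mol⁻¹ K⁻¹)(1300 K) × ln(1.43/16.8)
   = (10.81 kJ/mol)(-2.464) = -26.6 kJ/mol
ΔG < 0, so the forward reaction is spontaneous (proceeds forward).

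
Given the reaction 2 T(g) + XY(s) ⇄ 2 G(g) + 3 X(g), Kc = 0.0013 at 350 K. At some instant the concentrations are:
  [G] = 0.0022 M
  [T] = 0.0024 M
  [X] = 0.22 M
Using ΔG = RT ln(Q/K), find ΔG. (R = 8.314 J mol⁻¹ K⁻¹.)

(XY is a pure solid — omitted from Qc.)
Qc = [G]²·[X]³ / [T]² = (0.0022)²·(0.22)³ / (0.0024)² = 0.00895
ΔG = RT ln(Qc/Kc) = (8.314 J mol⁻¹ K⁻¹)(350 K) × ln(0.00895/0.0013)
   = (2.910 kJ/mol)(1.929) = 5.61 kJ/mol
ΔG > 0, so the forward reaction is non-spontaneous (proceeds in reverse).

ΔG = 5.61 kJ/mol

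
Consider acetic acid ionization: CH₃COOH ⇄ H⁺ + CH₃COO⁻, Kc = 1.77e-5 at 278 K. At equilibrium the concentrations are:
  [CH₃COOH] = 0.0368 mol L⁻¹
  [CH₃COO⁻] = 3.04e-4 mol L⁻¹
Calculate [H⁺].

[H⁺] = 0.00214 mol L⁻¹

At equilibrium, Kc = [H⁺]·[CH₃COO⁻] / [CH₃COOH] = 1.77e-5.
([H⁺])·(3.04e-4) / (0.0368) = 1.77e-5
[H⁺] = 0.00214 mol L⁻¹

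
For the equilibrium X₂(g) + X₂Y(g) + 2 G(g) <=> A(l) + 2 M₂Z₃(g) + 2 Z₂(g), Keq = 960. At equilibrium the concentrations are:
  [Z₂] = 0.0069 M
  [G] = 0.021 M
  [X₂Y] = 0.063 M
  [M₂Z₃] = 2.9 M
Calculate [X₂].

(A is a pure liquid — omitted from Keq.)
At equilibrium, Keq = [M₂Z₃]²·[Z₂]² / ([X₂]·[X₂Y]·[G]²) = 960.
(2.9)²·(0.0069)² / (([X₂])·(0.063)·(0.021)²) = 960
[X₂] = 0.0150 = 0.015 M

[X₂] = 0.015 M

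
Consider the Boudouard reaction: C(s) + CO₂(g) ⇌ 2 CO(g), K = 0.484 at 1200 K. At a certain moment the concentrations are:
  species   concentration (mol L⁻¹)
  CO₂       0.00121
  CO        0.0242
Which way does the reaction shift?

at equilibrium

(C is a pure solid — omitted from Q.)
Q = [CO]² / [CO₂] = (0.0242)² / (0.00121) = 0.484
Q = 0.484 = K, so the system is already at equilibrium.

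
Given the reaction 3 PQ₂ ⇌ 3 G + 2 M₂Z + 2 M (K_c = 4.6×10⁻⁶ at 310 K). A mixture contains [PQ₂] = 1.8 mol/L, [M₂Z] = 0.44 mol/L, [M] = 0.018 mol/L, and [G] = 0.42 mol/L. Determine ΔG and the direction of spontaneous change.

Q_c = [G]³·[M₂Z]²·[M]² / [PQ₂]³ = (0.42)³·(0.44)²·(0.018)² / (1.8)³ = 7.97×10⁻⁷
ΔG = RT ln(Q_c/K_c) = (8.314 J mol⁻¹ K⁻¹)(310 K) × ln(7.97×10⁻⁷/4.6×10⁻⁶)
   = (2.577 kJ/mol)(-1.753) = -4.52 kJ/mol
ΔG < 0, so the forward reaction is spontaneous (proceeds forward).

ΔG = -4.52 kJ/mol; the forward reaction is spontaneous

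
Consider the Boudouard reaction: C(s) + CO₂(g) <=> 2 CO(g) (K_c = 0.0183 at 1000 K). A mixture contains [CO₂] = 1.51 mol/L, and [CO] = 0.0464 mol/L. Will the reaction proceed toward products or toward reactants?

toward products

(C is a pure solid — omitted from Q_c.)
Q_c = [CO]² / [CO₂] = (0.0464)² / (1.51) = 0.00143
Q_c = 0.00143 < K_c = 0.0183, so the forward reaction proceeds.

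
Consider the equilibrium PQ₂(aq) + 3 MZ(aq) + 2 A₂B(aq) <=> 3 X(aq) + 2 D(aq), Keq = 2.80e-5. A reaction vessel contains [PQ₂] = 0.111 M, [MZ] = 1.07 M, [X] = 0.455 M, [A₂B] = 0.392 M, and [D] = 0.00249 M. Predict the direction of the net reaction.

Q = [X]³·[D]² / ([PQ₂]·[MZ]³·[A₂B]²) = (0.455)³·(0.00249)² / ((0.111)·(1.07)³·(0.392)²) = 2.80e-5
Q = 2.80e-5 = Keq, so the system is already at equilibrium.

no net change (already at equilibrium)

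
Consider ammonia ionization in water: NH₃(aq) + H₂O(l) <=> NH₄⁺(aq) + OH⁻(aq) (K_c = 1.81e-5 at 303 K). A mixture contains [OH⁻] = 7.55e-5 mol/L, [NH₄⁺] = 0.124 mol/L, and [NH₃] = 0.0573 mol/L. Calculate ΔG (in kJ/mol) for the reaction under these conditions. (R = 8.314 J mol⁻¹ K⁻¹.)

(H₂O is a pure liquid — omitted from Q_c.)
Q_c = [NH₄⁺]·[OH⁻] / [NH₃] = (0.124)·(7.55e-5) / (0.0573) = 1.63e-4
ΔG = RT ln(Q_c/K_c) = (8.314 J mol⁻¹ K⁻¹)(303 K) × ln(1.63e-4/1.81e-5)
   = (2.519 kJ/mol)(2.198) = 5.54 kJ/mol
ΔG > 0, so the forward reaction is non-spontaneous (proceeds in reverse).

ΔG = 5.54 kJ/mol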